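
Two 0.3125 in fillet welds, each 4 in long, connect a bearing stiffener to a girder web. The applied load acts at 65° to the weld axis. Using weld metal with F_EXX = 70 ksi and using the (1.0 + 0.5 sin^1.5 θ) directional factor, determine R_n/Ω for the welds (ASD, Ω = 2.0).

t_e = 0.707 × 0.3125 = 0.2209 in; A_we = 0.2209 × 8 = 1.767 in².
Directional factor: 1.0 + 0.5 sin^1.5(65°) = 1.431.
F_nw = 0.6 × 70 × 1.431 = 60.12 ksi.
R_n/Ω = (60.12 × 1.767) / 2.0 = 53.13 kip.

R_n/Ω ≈ 53.1 kip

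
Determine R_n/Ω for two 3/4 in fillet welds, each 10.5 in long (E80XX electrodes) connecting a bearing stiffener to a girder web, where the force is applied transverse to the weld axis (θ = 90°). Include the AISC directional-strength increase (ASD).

R_n/Ω ≈ 401 kip

E80XX → F_EXX = 80 ksi.
t_e = 0.707 × 0.75 = 0.5302 in; A_we = 0.5302 × 21 = 11.14 in².
Directional factor: 1.0 + 0.5 sin^1.5(90°) = 1.5.
F_nw = 0.6 × 80 × 1.5 = 72 ksi.
R_n/Ω = (72 × 11.14) / 2.0 = 400.9 kip.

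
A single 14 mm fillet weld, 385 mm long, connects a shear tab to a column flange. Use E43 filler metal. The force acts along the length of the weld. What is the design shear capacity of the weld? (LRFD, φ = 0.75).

φR_n ≈ 737 kN

E43XX → F_EXX = 430 MPa.
Effective throat t_e = 0.707 × 14 = 9.898 mm.
Total length L = 385 mm; A_we = 9.898 × 385 = 3811 mm².
F_nw = 0.6 F_EXX = 0.6 × 430 = 258 MPa.
φR_n = 0.75 × 258 × 3811 × 10⁻³ = 737.4 kN.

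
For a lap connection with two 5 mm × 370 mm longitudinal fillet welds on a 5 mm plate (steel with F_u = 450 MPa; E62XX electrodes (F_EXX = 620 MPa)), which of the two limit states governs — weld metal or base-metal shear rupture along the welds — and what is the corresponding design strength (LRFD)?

t_e = 0.707 × 5 = 3.535 mm; L = 740 mm.
Weld metal: φR_n = 0.75 × 0.6 × 620 × 3.535 × 740 × 10⁻³ = 729.8 kN.
Base metal (shear rupture): φR_n = 0.75 × 0.6 × 450 × 5 × 740 × 10⁻³ = 749.2 kN.
Governing: weld metal.

φR_n ≈ 730 kN (weld metal governs)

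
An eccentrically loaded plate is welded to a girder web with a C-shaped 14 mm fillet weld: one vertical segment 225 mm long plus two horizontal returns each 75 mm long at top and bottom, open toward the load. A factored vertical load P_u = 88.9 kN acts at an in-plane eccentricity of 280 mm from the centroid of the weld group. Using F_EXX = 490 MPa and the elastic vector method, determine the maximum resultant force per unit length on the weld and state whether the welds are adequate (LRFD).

Total weld length L_w = 375 mm. Treat welds as unit-width lines.
Centroid: x̄ = 2×75×37.5 / 375 = 15 mm from the vertical weld.
Polar moment about centroid: J = I_x + I_y = [225³/12 + 2×75×112.5²] + [225×15² + 2(75³/12 + 75×22.5²)] = 3045000 mm³.
Direct shear f_v = P/L_w = 88.9×10³ / 375 = 237.1 N/mm (vertical).
Torsion M = P·e = 88.9×10³ × 280 = 24892000 N·mm.
Critical point at (x, y) = (60, 112.5) from centroid. f_tx = M·y/J = 919.8 N/mm; f_ty = M·x/J = 490.6 N/mm.
Resultant f_max = √[f_tx² + (f_v + f_ty)²] = √[919.8² + (237.1 + 490.6)²] = 1173 N/mm.
Capacity per unit length: φr_n = 0.75 × 0.6 × 490 × (0.707 × 14) = 2183 N/mm.
1173 ≤ 2183 → adequate.

f_max ≈ 1170 N/mm; adequate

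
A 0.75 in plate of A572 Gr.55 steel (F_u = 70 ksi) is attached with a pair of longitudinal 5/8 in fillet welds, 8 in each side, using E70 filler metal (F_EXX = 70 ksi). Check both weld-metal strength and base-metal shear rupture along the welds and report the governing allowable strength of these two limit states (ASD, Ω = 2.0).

R_n/Ω ≈ 148 kips (weld metal governs)

t_e = 0.707 × 0.625 = 0.4419 in; L = 16 in.
Weld metal: R_n/Ω = (1/2.0) × 0.6 × 70 × 0.4419 × 16 = 148.5 kips.
Base metal (shear rupture): R_n/Ω = (1/2.0) × 0.6 × 70 × 0.75 × 16 = 252 kips.
Governing: weld metal.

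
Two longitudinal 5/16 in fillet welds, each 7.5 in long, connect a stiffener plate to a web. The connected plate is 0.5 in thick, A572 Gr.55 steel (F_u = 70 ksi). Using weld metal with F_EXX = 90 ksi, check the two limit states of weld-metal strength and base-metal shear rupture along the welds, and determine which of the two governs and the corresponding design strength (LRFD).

φR_n ≈ 134 kip (weld metal governs)

t_e = 0.707 × 0.3125 = 0.2209 in; L = 15 in.
Weld metal: φR_n = 0.75 × 0.6 × 90 × 0.2209 × 15 = 134.2 kip.
Base metal (shear rupture): φR_n = 0.75 × 0.6 × 70 × 0.5 × 15 = 236.2 kip.
Governing: weld metal.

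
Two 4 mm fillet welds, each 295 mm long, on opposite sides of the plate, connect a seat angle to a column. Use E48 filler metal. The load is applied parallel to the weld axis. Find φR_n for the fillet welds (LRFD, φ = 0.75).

E48XX → F_EXX = 480 MPa.
Effective throat t_e = 0.707 × 4 = 2.828 mm.
Total length L = 590 mm; A_we = 2.828 × 590 = 1669 mm².
F_nw = 0.6 F_EXX = 0.6 × 480 = 288 MPa.
φR_n = 0.75 × 288 × 1669 × 10⁻³ = 360.4 kN.

φR_n ≈ 360 kN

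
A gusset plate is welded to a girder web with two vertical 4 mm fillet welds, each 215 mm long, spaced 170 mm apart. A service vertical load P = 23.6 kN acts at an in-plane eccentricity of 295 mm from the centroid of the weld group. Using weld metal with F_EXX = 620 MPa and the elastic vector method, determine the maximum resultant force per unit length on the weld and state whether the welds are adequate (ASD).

f_max ≈ 238 N/mm; adequate

Total weld length L_w = 430 mm. Treat welds as unit-width lines.
Polar moment about centroid: J = 2[d³/12 + d(b/2)²] = 2[215³/12 + 215×85²] = 4763000 mm³.
Direct shear f_v = P/L_w = 23.6×10³ / 430 = 54.88 N/mm (vertical).
Torsion M = P·e = 23.6×10³ × 295 = 6962000 N·mm.
Critical point at (x, y) = (85, 107.5) from centroid. f_tx = M·y/J = 157.1 N/mm; f_ty = M·x/J = 124.2 N/mm.
Resultant f_max = √[f_tx² + (f_v + f_ty)²] = √[157.1² + (54.88 + 124.2)²] = 238.3 N/mm.
Capacity per unit length: r_n/Ω = (1/2.0) × 0.6 × 620 × (0.707 × 4) = 526 N/mm.
238.3 ≤ 526 → adequate.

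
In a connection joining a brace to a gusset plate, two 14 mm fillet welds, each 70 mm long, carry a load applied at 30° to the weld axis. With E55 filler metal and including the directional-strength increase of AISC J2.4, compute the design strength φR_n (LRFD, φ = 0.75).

E55XX → F_EXX = 550 MPa.
t_e = 0.707 × 14 = 9.898 mm; A_we = 9.898 × 140 = 1386 mm².
Directional factor: 1.0 + 0.5 sin^1.5(30°) = 1.177.
F_nw = 0.6 × 550 × 1.177 = 388.3 MPa.
φR_n = 0.75 × 388.3 × 1386 × 10⁻³ = 403.6 kN.

φR_n ≈ 404 kN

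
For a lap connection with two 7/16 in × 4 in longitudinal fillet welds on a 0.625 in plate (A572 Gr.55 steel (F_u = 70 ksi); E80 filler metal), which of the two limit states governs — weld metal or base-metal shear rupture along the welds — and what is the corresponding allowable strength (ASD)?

E80XX → F_EXX = 80 ksi.
t_e = 0.707 × 0.4375 = 0.3093 in; L = 8 in.
Weld metal: R_n/Ω = (1/2.0) × 0.6 × 80 × 0.3093 × 8 = 59.39 kips.
Base metal (shear rupture): R_n/Ω = (1/2.0) × 0.6 × 70 × 0.625 × 8 = 105 kips.
Governing: weld metal.

R_n/Ω ≈ 59.4 kips (weld metal governs)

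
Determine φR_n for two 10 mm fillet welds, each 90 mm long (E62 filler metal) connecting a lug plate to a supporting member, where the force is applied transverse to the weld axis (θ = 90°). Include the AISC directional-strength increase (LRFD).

E62XX → F_EXX = 620 MPa.
t_e = 0.707 × 10 = 7.07 mm; A_we = 7.07 × 180 = 1273 mm².
Directional factor: 1.0 + 0.5 sin^1.5(90°) = 1.5.
F_nw = 0.6 × 620 × 1.5 = 558 MPa.
φR_n = 0.75 × 558 × 1273 × 10⁻³ = 532.6 kN.

φR_n ≈ 533 kN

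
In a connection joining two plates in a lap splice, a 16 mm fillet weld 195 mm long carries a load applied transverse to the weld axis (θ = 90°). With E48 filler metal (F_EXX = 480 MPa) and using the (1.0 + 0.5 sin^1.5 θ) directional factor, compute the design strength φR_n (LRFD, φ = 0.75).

φR_n ≈ 715 kN

t_e = 0.707 × 16 = 11.31 mm; A_we = 11.31 × 195 = 2206 mm².
Directional factor: 1.0 + 0.5 sin^1.5(90°) = 1.5.
F_nw = 0.6 × 480 × 1.5 = 432 MPa.
φR_n = 0.75 × 432 × 2206 × 10⁻³ = 714.7 kN.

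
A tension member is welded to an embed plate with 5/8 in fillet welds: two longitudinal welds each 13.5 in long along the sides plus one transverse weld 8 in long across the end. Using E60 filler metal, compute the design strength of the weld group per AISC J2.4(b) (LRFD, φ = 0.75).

φR_n ≈ 418 kip

E60XX → F_EXX = 60 ksi.
t_e = 0.707 × 0.625 = 0.4419 in.
R_nwl = 0.6 × 60 × 0.4419 × 27 = 429.5 kip (longitudinal, 2 welds).
R_nwt = 0.6 × 60 × 0.4419 × 8 = 127.3 kip (transverse, base value).
(i) R_nwl + R_nwt = 556.8 kip; (ii) 0.85 R_nwl + 1.5 R_nwt = 556 kip.
R_n = max = 556.8 kip [governs: (i)]; φR_n = 417.6 kip.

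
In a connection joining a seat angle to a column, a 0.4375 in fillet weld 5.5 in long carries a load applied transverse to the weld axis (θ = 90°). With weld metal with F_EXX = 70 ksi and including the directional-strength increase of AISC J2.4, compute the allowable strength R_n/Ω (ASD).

t_e = 0.707 × 0.4375 = 0.3093 in; A_we = 0.3093 × 5.5 = 1.701 in².
Directional factor: 1.0 + 0.5 sin^1.5(90°) = 1.5.
F_nw = 0.6 × 70 × 1.5 = 63 ksi.
R_n/Ω = (63 × 1.701) / 2.0 = 53.59 kip.

R_n/Ω ≈ 53.6 kip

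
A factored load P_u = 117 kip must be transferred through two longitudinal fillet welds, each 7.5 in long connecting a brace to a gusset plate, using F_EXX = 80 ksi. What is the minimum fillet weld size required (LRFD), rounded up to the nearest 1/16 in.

Total weld length L = 15 in.
Required throat t_e = P_u / (φ × 0.6 F_EXX × L) = 117 / (0.75 × 0.6 × 80 × 15) = 0.2167 in.
Required leg w = t_e / 0.707 = 0.3065 in → use 5/16 in.

w = 5/16 in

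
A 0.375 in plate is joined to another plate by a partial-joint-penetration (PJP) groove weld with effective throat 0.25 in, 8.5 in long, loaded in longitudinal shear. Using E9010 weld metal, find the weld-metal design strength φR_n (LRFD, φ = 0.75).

E90XX → F_EXX = 90 ksi.
Effective throat (given) t_e = 0.25 in.
A_we = 0.25 × 8.5 = 2.125 in².
F_nw = 0.6 F_EXX = 54 ksi.
φR_n = 0.75 × 54 × 2.125 = 86.06 kip.

φR_n ≈ 86.1 kip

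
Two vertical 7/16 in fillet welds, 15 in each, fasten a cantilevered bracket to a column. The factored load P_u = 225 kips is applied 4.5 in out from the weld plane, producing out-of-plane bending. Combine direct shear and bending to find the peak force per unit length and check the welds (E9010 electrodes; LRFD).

E90XX → F_EXX = 90 ksi.
L_w = 2 × 15 = 30 in; section modulus (unit throat) S = 2 × L²/6 = 75 in².
Direct shear f_v = P/L_w = 225/30 = 7.5 kip/in.
Moment M = P × e = 225 × 4.5 = 1012.5 kip·in; bending f_b = M/S = 13.5 kip/in.
f_max = √(f_v² + f_b²) = √(7.5² + 13.5²) = 15.44 kip/in.
φr_n = 0.75 × 0.6 × 90 × (0.707 × 0.4375) = 12.53 kip/in → NOT adequate.

f_max ≈ 15.4 kip/in; NOT adequate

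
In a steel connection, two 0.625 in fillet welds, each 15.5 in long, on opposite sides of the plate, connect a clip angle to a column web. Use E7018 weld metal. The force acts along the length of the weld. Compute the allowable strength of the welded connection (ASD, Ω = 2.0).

E70XX → F_EXX = 70 ksi.
Effective throat t_e = 0.707 × 0.625 = 0.4419 in.
Total length L = 31 in; A_we = 0.4419 × 31 = 13.7 in².
F_nw = 0.6 F_EXX = 0.6 × 70 = 42 ksi.
R_n = 42 × 13.7 = 575.3 kips; R_n/Ω = 575.3/2.0 = 287.7 kips.

R_n/Ω ≈ 288 kips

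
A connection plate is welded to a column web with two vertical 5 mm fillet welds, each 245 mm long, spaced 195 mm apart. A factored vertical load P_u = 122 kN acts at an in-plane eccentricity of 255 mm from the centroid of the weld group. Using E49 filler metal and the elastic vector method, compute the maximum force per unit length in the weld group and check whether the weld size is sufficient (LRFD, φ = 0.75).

E49XX → F_EXX = 490 MPa.
Total weld length L_w = 490 mm. Treat welds as unit-width lines.
Polar moment about centroid: J = 2[d³/12 + d(b/2)²] = 2[245³/12 + 245×97.5²] = 7109000 mm³.
Direct shear f_v = P/L_w = 122×10³ / 490 = 249 N/mm (vertical).
Torsion M = P·e = 122×10³ × 255 = 31110000 N·mm.
Critical point at (x, y) = (97.5, 122.5) from centroid. f_tx = M·y/J = 536.1 N/mm; f_ty = M·x/J = 426.7 N/mm.
Resultant f_max = √[f_tx² + (f_v + f_ty)²] = √[536.1² + (249 + 426.7)²] = 862.5 N/mm.
Capacity per unit length: φr_n = 0.75 × 0.6 × 490 × (0.707 × 5) = 779.5 N/mm.
862.5 > 779.5 → NOT adequate.

f_max ≈ 862 N/mm; NOT adequate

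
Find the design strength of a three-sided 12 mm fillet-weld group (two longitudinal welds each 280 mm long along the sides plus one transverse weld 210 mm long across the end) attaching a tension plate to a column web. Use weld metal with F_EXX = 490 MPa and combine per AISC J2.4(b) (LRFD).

φR_n ≈ 1480 kN

t_e = 0.707 × 12 = 8.484 mm.
R_nwl = 0.6 × 490 × 8.484 × 560 × 10⁻³ = 1397 kN (longitudinal, 2 welds).
R_nwt = 0.6 × 490 × 8.484 × 210 × 10⁻³ = 523.8 kN (transverse, base value).
(i) R_nwl + R_nwt = 1921 kN; (ii) 0.85 R_nwl + 1.5 R_nwt = 1973 kN.
R_n = max = 1973 kN [governs: (ii)]; φR_n = 1480 kN.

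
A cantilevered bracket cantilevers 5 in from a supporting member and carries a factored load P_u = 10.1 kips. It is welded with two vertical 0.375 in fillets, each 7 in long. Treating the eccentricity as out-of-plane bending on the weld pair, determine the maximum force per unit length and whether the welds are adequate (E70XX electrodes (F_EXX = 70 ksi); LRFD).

L_w = 2 × 7 = 14 in; section modulus (unit throat) S = 2 × L²/6 = 16.33 in².
Direct shear f_v = P/L_w = 10.1/14 = 0.7214 kip/in.
Moment M = P × e = 10.1 × 5 = 50.5 kip·in; bending f_b = M/S = 3.092 kip/in.
f_max = √(f_v² + f_b²) = √(0.7214² + 3.092²) = 3.175 kip/in.
φr_n = 0.75 × 0.6 × 70 × (0.707 × 0.375) = 8.351 kip/in → adequate.

f_max ≈ 3.17 kip/in; adequate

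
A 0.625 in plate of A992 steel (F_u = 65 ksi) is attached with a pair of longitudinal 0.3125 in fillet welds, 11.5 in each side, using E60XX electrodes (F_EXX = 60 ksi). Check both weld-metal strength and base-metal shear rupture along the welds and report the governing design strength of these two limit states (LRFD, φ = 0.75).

φR_n ≈ 137 kips (weld metal governs)

t_e = 0.707 × 0.3125 = 0.2209 in; L = 23 in.
Weld metal: φR_n = 0.75 × 0.6 × 60 × 0.2209 × 23 = 137.2 kips.
Base metal (shear rupture): φR_n = 0.75 × 0.6 × 65 × 0.625 × 23 = 420.5 kips.
Governing: weld metal.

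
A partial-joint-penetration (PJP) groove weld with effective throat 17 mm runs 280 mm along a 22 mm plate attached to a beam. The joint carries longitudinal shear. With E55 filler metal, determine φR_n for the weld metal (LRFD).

E55XX → F_EXX = 550 MPa.
Effective throat (given) t_e = 17 mm.
A_we = 17 × 280 = 4760 mm².
F_nw = 0.6 F_EXX = 330 MPa.
φR_n = 0.75 × 330 × 4760 × 10⁻³ = 1178 kN.

φR_n ≈ 1180 kN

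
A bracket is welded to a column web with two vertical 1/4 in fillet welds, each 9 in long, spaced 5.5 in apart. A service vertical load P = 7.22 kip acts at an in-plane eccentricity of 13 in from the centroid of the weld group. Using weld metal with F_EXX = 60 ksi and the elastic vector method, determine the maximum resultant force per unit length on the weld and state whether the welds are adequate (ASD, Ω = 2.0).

f_max ≈ 2.16 kip/in; adequate

Total weld length L_w = 18 in. Treat welds as unit-width lines.
Polar moment about centroid: J = 2[d³/12 + d(b/2)²] = 2[9³/12 + 9×2.75²] = 257.6 in³.
Direct shear f_v = P/L_w = 7.22 / 18 = 0.4011 kip/in (vertical).
Torsion M = P·e = 7.22 × 13 = 93.86 kip·in.
Critical point at (x, y) = (2.75, 4.5) from centroid. f_tx = M·y/J = 1.639 kip/in; f_ty = M·x/J = 1.002 kip/in.
Resultant f_max = √[f_tx² + (f_v + f_ty)²] = √[1.639² + (0.4011 + 1.002)²] = 2.158 kip/in.
Capacity per unit length: r_n/Ω = (1/2.0) × 0.6 × 60 × (0.707 × 0.25) = 3.181 kip/in.
2.158 ≤ 3.181 → adequate.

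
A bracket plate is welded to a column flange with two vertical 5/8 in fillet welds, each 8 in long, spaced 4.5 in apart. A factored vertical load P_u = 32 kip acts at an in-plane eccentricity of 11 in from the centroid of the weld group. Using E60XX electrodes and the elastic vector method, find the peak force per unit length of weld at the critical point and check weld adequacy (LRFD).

E60XX → F_EXX = 60 ksi.
Total weld length L_w = 16 in. Treat welds as unit-width lines.
Polar moment about centroid: J = 2[d³/12 + d(b/2)²] = 2[8³/12 + 8×2.25²] = 166.3 in³.
Direct shear f_v = P/L_w = 32 / 16 = 2 kip/in (vertical).
Torsion M = P·e = 32 × 11 = 352 kip·in.
Critical point at (x, y) = (2.25, 4) from centroid. f_tx = M·y/J = 8.465 kip/in; f_ty = M·x/J = 4.762 kip/in.
Resultant f_max = √[f_tx² + (f_v + f_ty)²] = √[8.465² + (2 + 4.762)²] = 10.83 kip/in.
Capacity per unit length: φr_n = 0.75 × 0.6 × 60 × (0.707 × 0.625) = 11.93 kip/in.
10.83 ≤ 11.93 → adequate.

f_max ≈ 10.8 kip/in; adequate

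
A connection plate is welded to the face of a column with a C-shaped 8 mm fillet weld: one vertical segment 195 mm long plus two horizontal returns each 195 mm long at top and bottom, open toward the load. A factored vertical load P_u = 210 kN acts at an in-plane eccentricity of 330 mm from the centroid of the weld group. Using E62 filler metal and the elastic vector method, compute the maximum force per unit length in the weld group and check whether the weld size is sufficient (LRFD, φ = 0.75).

f_max ≈ 1960 N/mm; NOT adequate

E62XX → F_EXX = 620 MPa.
Total weld length L_w = 585 mm. Treat welds as unit-width lines.
Centroid: x̄ = 2×195×97.5 / 585 = 65 mm from the vertical weld.
Polar moment about centroid: J = I_x + I_y = [195³/12 + 2×195×97.5²] + [195×65² + 2(195³/12 + 195×32.5²)] = 6797000 mm³.
Direct shear f_v = P/L_w = 210×10³ / 585 = 359 N/mm (vertical).
Torsion M = P·e = 210×10³ × 330 = 69300000 N·mm.
Critical point at (x, y) = (130, 97.5) from centroid. f_tx = M·y/J = 994.1 N/mm; f_ty = M·x/J = 1325 N/mm.
Resultant f_max = √[f_tx² + (f_v + f_ty)²] = √[994.1² + (359 + 1325)²] = 1956 N/mm.
Capacity per unit length: φr_n = 0.75 × 0.6 × 620 × (0.707 × 8) = 1578 N/mm.
1956 > 1578 → NOT adequate.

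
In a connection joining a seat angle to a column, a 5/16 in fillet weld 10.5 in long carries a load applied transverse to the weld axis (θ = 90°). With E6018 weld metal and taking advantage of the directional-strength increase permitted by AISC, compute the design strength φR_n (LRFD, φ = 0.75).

E60XX → F_EXX = 60 ksi.
t_e = 0.707 × 0.3125 = 0.2209 in; A_we = 0.2209 × 10.5 = 2.32 in².
Directional factor: 1.0 + 0.5 sin^1.5(90°) = 1.5.
F_nw = 0.6 × 60 × 1.5 = 54 ksi.
φR_n = 0.75 × 54 × 2.32 = 93.95 kip.

φR_n ≈ 94 kip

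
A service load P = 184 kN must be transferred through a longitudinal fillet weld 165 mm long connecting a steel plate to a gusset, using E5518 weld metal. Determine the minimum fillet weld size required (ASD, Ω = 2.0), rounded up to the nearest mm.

E55XX → F_EXX = 550 MPa.
Total weld length L = 165 mm.
Required throat t_e = P × Ω / (0.6 F_EXX × L) = 184 × 2.0 / (0.6 × 550 × 165 × 10⁻³) = 6.758 mm.
Required leg w = t_e / 0.707 = 9.559 mm → use 10 mm.

w = 10 mm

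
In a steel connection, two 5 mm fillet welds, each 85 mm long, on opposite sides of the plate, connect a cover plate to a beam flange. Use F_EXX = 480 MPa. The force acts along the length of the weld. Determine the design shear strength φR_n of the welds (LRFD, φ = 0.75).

Effective throat t_e = 0.707 × 5 = 3.535 mm.
Total length L = 170 mm; A_we = 3.535 × 170 = 600.9 mm².
F_nw = 0.6 F_EXX = 0.6 × 480 = 288 MPa.
φR_n = 0.75 × 288 × 600.9 × 10⁻³ = 129.8 kN.

φR_n ≈ 130 kN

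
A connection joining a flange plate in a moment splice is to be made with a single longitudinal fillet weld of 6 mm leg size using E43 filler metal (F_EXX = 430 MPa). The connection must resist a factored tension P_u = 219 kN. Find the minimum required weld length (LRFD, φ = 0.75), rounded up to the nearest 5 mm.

L = 270 mm

Throat t_e = 0.707 × 6 = 4.242 mm.
φr_n = 0.75 × 0.6 × 430 × 4.242 × 10⁻³ = 0.8208 kN/mm.
L_req = P_u / φr_n = 219 / 0.8208 = 266.8 mm total.
Round up → use L = 270 mm.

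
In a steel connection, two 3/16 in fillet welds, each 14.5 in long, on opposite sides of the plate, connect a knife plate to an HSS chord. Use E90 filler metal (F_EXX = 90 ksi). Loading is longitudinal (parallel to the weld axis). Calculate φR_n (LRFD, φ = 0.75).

φR_n ≈ 156 kips

Effective throat t_e = 0.707 × 0.1875 = 0.1326 in.
Total length L = 29 in; A_we = 0.1326 × 29 = 3.844 in².
F_nw = 0.6 F_EXX = 0.6 × 90 = 54 ksi.
φR_n = 0.75 × 54 × 3.844 = 155.7 kips.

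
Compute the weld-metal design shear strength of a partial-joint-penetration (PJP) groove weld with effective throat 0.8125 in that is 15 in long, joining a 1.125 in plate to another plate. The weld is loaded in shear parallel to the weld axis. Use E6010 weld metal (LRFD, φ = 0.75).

φR_n ≈ 329 kips

E60XX → F_EXX = 60 ksi.
Effective throat (given) t_e = 0.8125 in.
A_we = 0.8125 × 15 = 12.19 in².
F_nw = 0.6 F_EXX = 36 ksi.
φR_n = 0.75 × 36 × 12.19 = 329.1 kips.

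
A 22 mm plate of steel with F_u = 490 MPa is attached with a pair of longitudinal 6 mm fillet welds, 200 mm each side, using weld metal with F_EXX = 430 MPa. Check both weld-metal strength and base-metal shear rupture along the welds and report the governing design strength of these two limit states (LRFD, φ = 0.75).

φR_n ≈ 328 kN (weld metal governs)

t_e = 0.707 × 6 = 4.242 mm; L = 400 mm.
Weld metal: φR_n = 0.75 × 0.6 × 430 × 4.242 × 400 × 10⁻³ = 328.3 kN.
Base metal (shear rupture): φR_n = 0.75 × 0.6 × 490 × 22 × 400 × 10⁻³ = 1940 kN.
Governing: weld metal.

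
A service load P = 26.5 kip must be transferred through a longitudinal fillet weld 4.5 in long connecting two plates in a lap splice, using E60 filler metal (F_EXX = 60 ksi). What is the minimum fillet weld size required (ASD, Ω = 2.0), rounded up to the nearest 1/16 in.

Total weld length L = 4.5 in.
Required throat t_e = P × Ω / (0.6 F_EXX × L) = 26.5 × 2.0 / (0.6 × 60 × 4.5) = 0.3272 in.
Required leg w = t_e / 0.707 = 0.4627 in → use 1/2 in.

w = 1/2 in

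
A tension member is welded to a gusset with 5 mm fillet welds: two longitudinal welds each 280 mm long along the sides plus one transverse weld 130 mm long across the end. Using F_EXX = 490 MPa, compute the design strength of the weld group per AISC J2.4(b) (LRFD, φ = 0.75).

φR_n ≈ 538 kN

t_e = 0.707 × 5 = 3.535 mm.
R_nwl = 0.6 × 490 × 3.535 × 560 × 10⁻³ = 582 kN (longitudinal, 2 welds).
R_nwt = 0.6 × 490 × 3.535 × 130 × 10⁻³ = 135.1 kN (transverse, base value).
(i) R_nwl + R_nwt = 717.1 kN; (ii) 0.85 R_nwl + 1.5 R_nwt = 697.4 kN.
R_n = max = 717.1 kN [governs: (i)]; φR_n = 537.8 kN.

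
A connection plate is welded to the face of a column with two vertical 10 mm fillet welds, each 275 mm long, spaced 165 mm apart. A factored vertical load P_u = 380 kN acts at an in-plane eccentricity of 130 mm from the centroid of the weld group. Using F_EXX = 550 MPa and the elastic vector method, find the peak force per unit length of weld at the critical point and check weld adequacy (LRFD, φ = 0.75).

f_max ≈ 1570 N/mm; adequate

Total weld length L_w = 550 mm. Treat welds as unit-width lines.
Polar moment about centroid: J = 2[d³/12 + d(b/2)²] = 2[275³/12 + 275×82.5²] = 7210000 mm³.
Direct shear f_v = P/L_w = 380×10³ / 550 = 690.9 N/mm (vertical).
Torsion M = P·e = 380×10³ × 130 = 49400000 N·mm.
Critical point at (x, y) = (82.5, 137.5) from centroid. f_tx = M·y/J = 942.1 N/mm; f_ty = M·x/J = 565.3 N/mm.
Resultant f_max = √[f_tx² + (f_v + f_ty)²] = √[942.1² + (690.9 + 565.3)²] = 1570 N/mm.
Capacity per unit length: φr_n = 0.75 × 0.6 × 550 × (0.707 × 10) = 1750 N/mm.
1570 ≤ 1750 → adequate.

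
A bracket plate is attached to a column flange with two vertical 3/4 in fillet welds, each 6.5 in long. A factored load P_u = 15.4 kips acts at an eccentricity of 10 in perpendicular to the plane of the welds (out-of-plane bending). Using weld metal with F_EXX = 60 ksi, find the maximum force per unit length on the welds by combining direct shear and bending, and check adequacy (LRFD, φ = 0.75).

f_max ≈ 11 kip/in; adequate

L_w = 2 × 6.5 = 13 in; section modulus (unit throat) S = 2 × L²/6 = 14.08 in².
Direct shear f_v = P/L_w = 15.4/13 = 1.185 kip/in.
Moment M = P × e = 15.4 × 10 = 154 kip·in; bending f_b = M/S = 10.93 kip/in.
f_max = √(f_v² + f_b²) = √(1.185² + 10.93²) = 11 kip/in.
φr_n = 0.75 × 0.6 × 60 × (0.707 × 0.75) = 14.32 kip/in → adequate.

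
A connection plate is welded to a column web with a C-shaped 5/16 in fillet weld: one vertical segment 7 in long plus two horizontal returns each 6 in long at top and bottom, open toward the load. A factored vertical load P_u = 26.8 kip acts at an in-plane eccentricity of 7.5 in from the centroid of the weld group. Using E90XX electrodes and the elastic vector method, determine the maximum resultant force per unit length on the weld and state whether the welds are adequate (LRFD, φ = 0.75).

f_max ≈ 5.46 kip/in; adequate

E90XX → F_EXX = 90 ksi.
Total weld length L_w = 19 in. Treat welds as unit-width lines.
Centroid: x̄ = 2×6×3 / 19 = 1.895 in from the vertical weld.
Polar moment about centroid: J = I_x + I_y = [7³/12 + 2×6×3.5²] + [7×1.895² + 2(6³/12 + 6×1.105²)] = 251.4 in³.
Direct shear f_v = P/L_w = 26.8 / 19 = 1.411 kip/in (vertical).
Torsion M = P·e = 26.8 × 7.5 = 201 kip·in.
Critical point at (x, y) = (4.105, 3.5) from centroid. f_tx = M·y/J = 2.799 kip/in; f_ty = M·x/J = 3.283 kip/in.
Resultant f_max = √[f_tx² + (f_v + f_ty)²] = √[2.799² + (1.411 + 3.283)²] = 5.464 kip/in.
Capacity per unit length: φr_n = 0.75 × 0.6 × 90 × (0.707 × 0.3125) = 8.948 kip/in.
5.464 ≤ 8.948 → adequate.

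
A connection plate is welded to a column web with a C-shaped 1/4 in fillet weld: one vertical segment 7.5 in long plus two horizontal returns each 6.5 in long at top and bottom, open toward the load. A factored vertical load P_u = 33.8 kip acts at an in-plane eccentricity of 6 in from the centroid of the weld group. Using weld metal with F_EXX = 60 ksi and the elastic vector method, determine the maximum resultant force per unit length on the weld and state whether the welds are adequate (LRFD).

Total weld length L_w = 20.5 in. Treat welds as unit-width lines.
Centroid: x̄ = 2×6.5×3.25 / 20.5 = 2.061 in from the vertical weld.
Polar moment about centroid: J = I_x + I_y = [7.5³/12 + 2×6.5×3.75²] + [7.5×2.061² + 2(6.5³/12 + 6.5×1.189²)] = 314 in³.
Direct shear f_v = P/L_w = 33.8 / 20.5 = 1.649 kip/in (vertical).
Torsion M = P·e = 33.8 × 6 = 202.8 kip·in.
Critical point at (x, y) = (4.439, 3.75) from centroid. f_tx = M·y/J = 2.422 kip/in; f_ty = M·x/J = 2.867 kip/in.
Resultant f_max = √[f_tx² + (f_v + f_ty)²] = √[2.422² + (1.649 + 2.867)²] = 5.125 kip/in.
Capacity per unit length: φr_n = 0.75 × 0.6 × 60 × (0.707 × 0.25) = 4.772 kip/in.
5.125 > 4.772 → NOT adequate.

f_max ≈ 5.12 kip/in; NOT adequate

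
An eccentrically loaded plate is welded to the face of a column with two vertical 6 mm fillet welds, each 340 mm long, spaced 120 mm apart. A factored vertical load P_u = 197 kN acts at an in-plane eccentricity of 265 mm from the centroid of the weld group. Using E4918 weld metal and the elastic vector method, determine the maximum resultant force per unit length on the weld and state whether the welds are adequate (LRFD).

E49XX → F_EXX = 490 MPa.
Total weld length L_w = 680 mm. Treat welds as unit-width lines.
Polar moment about centroid: J = 2[d³/12 + d(b/2)²] = 2[340³/12 + 340×60²] = 8999000 mm³.
Direct shear f_v = P/L_w = 197×10³ / 680 = 289.7 N/mm (vertical).
Torsion M = P·e = 197×10³ × 265 = 52205000 N·mm.
Critical point at (x, y) = (60, 170) from centroid. f_tx = M·y/J = 986.2 N/mm; f_ty = M·x/J = 348.1 N/mm.
Resultant f_max = √[f_tx² + (f_v + f_ty)²] = √[986.2² + (289.7 + 348.1)²] = 1174 N/mm.
Capacity per unit length: φr_n = 0.75 × 0.6 × 490 × (0.707 × 6) = 935.4 N/mm.
1174 > 935.4 → NOT adequate.

f_max ≈ 1170 N/mm; NOT adequate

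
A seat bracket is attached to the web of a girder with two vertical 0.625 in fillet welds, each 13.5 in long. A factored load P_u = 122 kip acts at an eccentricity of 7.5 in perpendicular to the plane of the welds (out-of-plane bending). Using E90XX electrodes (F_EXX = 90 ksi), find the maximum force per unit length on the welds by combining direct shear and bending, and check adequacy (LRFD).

f_max ≈ 15.7 kip/in; adequate

L_w = 2 × 13.5 = 27 in; section modulus (unit throat) S = 2 × L²/6 = 60.75 in².
Direct shear f_v = P/L_w = 122/27 = 4.519 kip/in.
Moment M = P × e = 122 × 7.5 = 915 kip·in; bending f_b = M/S = 15.06 kip/in.
f_max = √(f_v² + f_b²) = √(4.519² + 15.06²) = 15.72 kip/in.
φr_n = 0.75 × 0.6 × 90 × (0.707 × 0.625) = 17.9 kip/in → adequate.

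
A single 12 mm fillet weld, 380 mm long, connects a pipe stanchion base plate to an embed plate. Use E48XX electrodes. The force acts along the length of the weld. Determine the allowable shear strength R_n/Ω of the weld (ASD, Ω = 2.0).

R_n/Ω ≈ 464 kN

E48XX → F_EXX = 480 MPa.
Effective throat t_e = 0.707 × 12 = 8.484 mm.
Total length L = 380 mm; A_we = 8.484 × 380 = 3224 mm².
F_nw = 0.6 F_EXX = 0.6 × 480 = 288 MPa.
R_n = 288 × 3224 × 10⁻³ = 928.5 kN; R_n/Ω = 928.5/2.0 = 464.2 kN.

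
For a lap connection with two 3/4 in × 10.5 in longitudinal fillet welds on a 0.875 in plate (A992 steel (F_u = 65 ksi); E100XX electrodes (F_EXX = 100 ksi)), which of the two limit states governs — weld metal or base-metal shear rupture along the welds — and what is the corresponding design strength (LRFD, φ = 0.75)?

φR_n ≈ 501 kip (weld metal governs)

t_e = 0.707 × 0.75 = 0.5302 in; L = 21 in.
Weld metal: φR_n = 0.75 × 0.6 × 100 × 0.5302 × 21 = 501.1 kip.
Base metal (shear rupture): φR_n = 0.75 × 0.6 × 65 × 0.875 × 21 = 537.5 kip.
Governing: weld metal.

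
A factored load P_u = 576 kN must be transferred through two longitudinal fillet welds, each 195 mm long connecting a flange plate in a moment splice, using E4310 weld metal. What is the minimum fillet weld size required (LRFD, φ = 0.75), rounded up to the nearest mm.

E43XX → F_EXX = 430 MPa.
Total weld length L = 390 mm.
Required throat t_e = P_u / (φ × 0.6 F_EXX × L) = 576 / (0.75 × 0.6 × 430 × 390 × 10⁻³) = 7.633 mm.
Required leg w = t_e / 0.707 = 10.8 mm → use 11 mm.

w = 11 mm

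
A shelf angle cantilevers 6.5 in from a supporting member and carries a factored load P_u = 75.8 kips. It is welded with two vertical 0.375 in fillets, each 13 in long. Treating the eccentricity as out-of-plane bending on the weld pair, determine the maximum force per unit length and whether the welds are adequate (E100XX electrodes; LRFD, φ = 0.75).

E100XX → F_EXX = 100 ksi.
L_w = 2 × 13 = 26 in; section modulus (unit throat) S = 2 × L²/6 = 56.33 in².
Direct shear f_v = P/L_w = 75.8/26 = 2.915 kip/in.
Moment M = P × e = 75.8 × 6.5 = 492.7 kip·in; bending f_b = M/S = 8.746 kip/in.
f_max = √(f_v² + f_b²) = √(2.915² + 8.746²) = 9.219 kip/in.
φr_n = 0.75 × 0.6 × 100 × (0.707 × 0.375) = 11.93 kip/in → adequate.

f_max ≈ 9.22 kip/in; adequate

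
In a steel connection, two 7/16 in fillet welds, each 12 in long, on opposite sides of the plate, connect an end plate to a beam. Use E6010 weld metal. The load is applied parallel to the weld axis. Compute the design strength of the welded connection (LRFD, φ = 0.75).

φR_n ≈ 200 kips

E60XX → F_EXX = 60 ksi.
Effective throat t_e = 0.707 × 0.4375 = 0.3093 in.
Total length L = 24 in; A_we = 0.3093 × 24 = 7.423 in².
F_nw = 0.6 F_EXX = 0.6 × 60 = 36 ksi.
φR_n = 0.75 × 36 × 7.423 = 200.4 kips.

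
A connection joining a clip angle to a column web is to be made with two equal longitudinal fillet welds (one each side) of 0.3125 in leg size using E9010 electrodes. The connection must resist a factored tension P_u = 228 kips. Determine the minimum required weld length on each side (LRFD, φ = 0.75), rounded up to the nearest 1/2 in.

L = 13 in on each side

E90XX → F_EXX = 90 ksi.
Throat t_e = 0.707 × 0.3125 = 0.2209 in.
φr_n = 0.75 × 0.6 × 90 × 0.2209 = 8.948 kips/in.
L_req = P_u / φr_n = 228 / 8.948 = 25.48 in total.
Per side: 25.48 / 2 = 12.74 in.
Round up → use L = 13 in on each side.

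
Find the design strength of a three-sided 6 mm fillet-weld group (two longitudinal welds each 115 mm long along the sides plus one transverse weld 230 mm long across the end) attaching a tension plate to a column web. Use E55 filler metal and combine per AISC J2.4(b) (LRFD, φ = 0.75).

E55XX → F_EXX = 550 MPa.
t_e = 0.707 × 6 = 4.242 mm.
R_nwl = 0.6 × 550 × 4.242 × 230 × 10⁻³ = 322 kN (longitudinal, 2 welds).
R_nwt = 0.6 × 550 × 4.242 × 230 × 10⁻³ = 322 kN (transverse, base value).
(i) R_nwl + R_nwt = 643.9 kN; (ii) 0.85 R_nwl + 1.5 R_nwt = 756.6 kN.
R_n = max = 756.6 kN [governs: (ii)]; φR_n = 567.5 kN.

φR_n ≈ 567 kN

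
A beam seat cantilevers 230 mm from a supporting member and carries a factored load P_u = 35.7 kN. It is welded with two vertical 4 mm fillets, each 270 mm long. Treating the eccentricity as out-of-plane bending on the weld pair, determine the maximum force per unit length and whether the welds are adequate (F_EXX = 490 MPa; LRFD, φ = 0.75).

L_w = 2 × 270 = 540 mm; section modulus (unit throat) S = 2 × L²/6 = 24300 mm².
Direct shear f_v = P/L_w = 35.7×10³/540 = 66.11 N/mm.
Moment M = P × e = 35.7×10³ × 230 = 8211000 N·mm; bending f_b = M/S = 337.9 N/mm.
f_max = √(f_v² + f_b²) = √(66.11² + 337.9²) = 344.3 N/mm.
φr_n = 0.75 × 0.6 × 490 × (0.707 × 4) = 623.6 N/mm → adequate.

f_max ≈ 344 N/mm; adequate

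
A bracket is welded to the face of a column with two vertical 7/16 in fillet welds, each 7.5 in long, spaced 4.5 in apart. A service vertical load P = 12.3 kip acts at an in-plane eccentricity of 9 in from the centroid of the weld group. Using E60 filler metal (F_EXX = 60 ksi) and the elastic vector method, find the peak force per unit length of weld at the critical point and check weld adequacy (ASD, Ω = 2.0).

f_max ≈ 3.8 kip/in; adequate

Total weld length L_w = 15 in. Treat welds as unit-width lines.
Polar moment about centroid: J = 2[d³/12 + d(b/2)²] = 2[7.5³/12 + 7.5×2.25²] = 146.2 in³.
Direct shear f_v = P/L_w = 12.3 / 15 = 0.82 kip/in (vertical).
Torsion M = P·e = 12.3 × 9 = 110.7 kip·in.
Critical point at (x, y) = (2.25, 3.75) from centroid. f_tx = M·y/J = 2.838 kip/in; f_ty = M·x/J = 1.703 kip/in.
Resultant f_max = √[f_tx² + (f_v + f_ty)²] = √[2.838² + (0.82 + 1.703)²] = 3.798 kip/in.
Capacity per unit length: r_n/Ω = (1/2.0) × 0.6 × 60 × (0.707 × 0.4375) = 5.568 kip/in.
3.798 ≤ 5.568 → adequate.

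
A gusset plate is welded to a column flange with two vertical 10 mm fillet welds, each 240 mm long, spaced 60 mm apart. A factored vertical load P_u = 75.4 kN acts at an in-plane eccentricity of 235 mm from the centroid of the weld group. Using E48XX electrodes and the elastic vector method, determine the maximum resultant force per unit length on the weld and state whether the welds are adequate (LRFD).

E48XX → F_EXX = 480 MPa.
Total weld length L_w = 480 mm. Treat welds as unit-width lines.
Polar moment about centroid: J = 2[d³/12 + d(b/2)²] = 2[240³/12 + 240×30²] = 2736000 mm³.
Direct shear f_v = P/L_w = 75.4×10³ / 480 = 157.1 N/mm (vertical).
Torsion M = P·e = 75.4×10³ × 235 = 17719000 N·mm.
Critical point at (x, y) = (30, 120) from centroid. f_tx = M·y/J = 777.1 N/mm; f_ty = M·x/J = 194.3 N/mm.
Resultant f_max = √[f_tx² + (f_v + f_ty)²] = √[777.1² + (157.1 + 194.3)²] = 852.9 N/mm.
Capacity per unit length: φr_n = 0.75 × 0.6 × 480 × (0.707 × 10) = 1527 N/mm.
852.9 ≤ 1527 → adequate.

f_max ≈ 853 N/mm; adequate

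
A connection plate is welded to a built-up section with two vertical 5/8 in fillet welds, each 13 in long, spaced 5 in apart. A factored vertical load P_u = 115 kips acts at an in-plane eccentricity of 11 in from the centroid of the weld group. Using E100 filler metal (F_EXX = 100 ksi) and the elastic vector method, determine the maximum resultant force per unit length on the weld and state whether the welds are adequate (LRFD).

f_max ≈ 18.7 kip/in; adequate

Total weld length L_w = 26 in. Treat welds as unit-width lines.
Polar moment about centroid: J = 2[d³/12 + d(b/2)²] = 2[13³/12 + 13×2.5²] = 528.7 in³.
Direct shear f_v = P/L_w = 115 / 26 = 4.423 kip/in (vertical).
Torsion M = P·e = 115 × 11 = 1265 kip·in.
Critical point at (x, y) = (2.5, 6.5) from centroid. f_tx = M·y/J = 15.55 kip/in; f_ty = M·x/J = 5.982 kip/in.
Resultant f_max = √[f_tx² + (f_v + f_ty)²] = √[15.55² + (4.423 + 5.982)²] = 18.71 kip/in.
Capacity per unit length: φr_n = 0.75 × 0.6 × 100 × (0.707 × 0.625) = 19.88 kip/in.
18.71 ≤ 19.88 → adequate.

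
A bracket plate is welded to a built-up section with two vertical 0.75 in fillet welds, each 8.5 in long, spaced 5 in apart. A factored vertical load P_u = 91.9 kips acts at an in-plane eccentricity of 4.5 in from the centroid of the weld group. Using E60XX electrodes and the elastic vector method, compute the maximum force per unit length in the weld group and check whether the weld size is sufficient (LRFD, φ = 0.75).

f_max ≈ 13.4 kip/in; adequate

E60XX → F_EXX = 60 ksi.
Total weld length L_w = 17 in. Treat welds as unit-width lines.
Polar moment about centroid: J = 2[d³/12 + d(b/2)²] = 2[8.5³/12 + 8.5×2.5²] = 208.6 in³.
Direct shear f_v = P/L_w = 91.9 / 17 = 5.406 kip/in (vertical).
Torsion M = P·e = 91.9 × 4.5 = 413.55 kip·in.
Critical point at (x, y) = (2.5, 4.25) from centroid. f_tx = M·y/J = 8.425 kip/in; f_ty = M·x/J = 4.956 kip/in.
Resultant f_max = √[f_tx² + (f_v + f_ty)²] = √[8.425² + (5.406 + 4.956)²] = 13.36 kip/in.
Capacity per unit length: φr_n = 0.75 × 0.6 × 60 × (0.707 × 0.75) = 14.32 kip/in.
13.36 ≤ 14.32 → adequate.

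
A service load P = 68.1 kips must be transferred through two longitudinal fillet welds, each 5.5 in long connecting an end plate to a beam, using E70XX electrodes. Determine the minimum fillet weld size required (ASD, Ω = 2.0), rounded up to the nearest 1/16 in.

w = 7/16 in

E70XX → F_EXX = 70 ksi.
Total weld length L = 11 in.
Required throat t_e = P × Ω / (0.6 F_EXX × L) = 68.1 × 2.0 / (0.6 × 70 × 11) = 0.2948 in.
Required leg w = t_e / 0.707 = 0.417 in → use 7/16 in.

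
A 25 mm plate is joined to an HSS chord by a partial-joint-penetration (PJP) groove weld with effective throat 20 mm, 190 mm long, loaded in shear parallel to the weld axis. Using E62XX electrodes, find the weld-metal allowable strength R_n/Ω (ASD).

E62XX → F_EXX = 620 MPa.
Effective throat (given) t_e = 20 mm.
A_we = 20 × 190 = 3800 mm².
F_nw = 0.6 F_EXX = 372 MPa.
R_n/Ω = (372 × 3800) / 2.0 × 10⁻³ = 706.8 kN.

R_n/Ω ≈ 707 kN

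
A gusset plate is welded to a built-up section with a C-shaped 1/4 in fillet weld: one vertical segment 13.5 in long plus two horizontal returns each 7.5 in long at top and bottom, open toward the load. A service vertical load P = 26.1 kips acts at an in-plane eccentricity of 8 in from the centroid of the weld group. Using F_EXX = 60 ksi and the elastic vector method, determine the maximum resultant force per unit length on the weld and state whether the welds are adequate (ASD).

f_max ≈ 2.41 kip/in; adequate

Total weld length L_w = 28.5 in. Treat welds as unit-width lines.
Centroid: x̄ = 2×7.5×3.75 / 28.5 = 1.974 in from the vertical weld.
Polar moment about centroid: J = I_x + I_y = [13.5³/12 + 2×7.5×6.75²] + [13.5×1.974² + 2(7.5³/12 + 7.5×1.776²)] = 1059 in³.
Direct shear f_v = P/L_w = 26.1 / 28.5 = 0.9158 kip/in (vertical).
Torsion M = P·e = 26.1 × 8 = 208.8 kip·in.
Critical point at (x, y) = (5.526, 6.75) from centroid. f_tx = M·y/J = 1.331 kip/in; f_ty = M·x/J = 1.09 kip/in.
Resultant f_max = √[f_tx² + (f_v + f_ty)²] = √[1.331² + (0.9158 + 1.09)²] = 2.407 kip/in.
Capacity per unit length: r_n/Ω = (1/2.0) × 0.6 × 60 × (0.707 × 0.25) = 3.181 kip/in.
2.407 ≤ 3.181 → adequate.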